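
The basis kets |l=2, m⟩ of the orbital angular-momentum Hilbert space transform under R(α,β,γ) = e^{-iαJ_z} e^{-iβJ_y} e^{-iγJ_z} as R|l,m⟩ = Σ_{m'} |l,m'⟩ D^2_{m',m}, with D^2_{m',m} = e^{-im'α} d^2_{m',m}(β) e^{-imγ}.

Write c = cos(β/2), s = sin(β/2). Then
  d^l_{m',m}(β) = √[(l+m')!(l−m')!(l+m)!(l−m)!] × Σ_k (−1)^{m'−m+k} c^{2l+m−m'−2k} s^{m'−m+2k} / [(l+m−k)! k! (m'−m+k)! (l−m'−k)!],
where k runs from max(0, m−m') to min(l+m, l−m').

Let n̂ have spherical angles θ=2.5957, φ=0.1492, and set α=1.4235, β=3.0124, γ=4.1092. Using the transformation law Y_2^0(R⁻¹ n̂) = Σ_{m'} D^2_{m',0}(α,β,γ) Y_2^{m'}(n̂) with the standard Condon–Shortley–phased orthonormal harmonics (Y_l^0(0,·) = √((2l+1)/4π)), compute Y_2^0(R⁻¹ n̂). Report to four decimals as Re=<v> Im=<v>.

Need the full column D^2_{m',0} for m'=−2..2 at α=1.4235, β=3.0124, γ=4.1092.
cos(β/2)=0.064551, sin(β/2)=0.997914
d^2_{-2,0}: single k=2 term ⇒ +0.010164;  D = -0.009726+0.002951i
d^2_{-1,0}: k∈[1..2] ⇒ +0.000657 -0.157131 = -0.156473;  D = -0.022965-0.154779i
d^2_{0,0}: k∈[0..2] ⇒ +0.000017 -0.016598 +0.991684 = +0.975103;  D = +0.975103+0.000000i
d^2_{1,0}: k∈[0..1] ⇒ -0.000657 +0.157131 = +0.156473;  D = +0.022965-0.154779i
d^2_{2,0}: single k=0 term ⇒ +0.010164;  D = -0.009726-0.002951i
Y_2^{m'}(θ=2.5957,φ=0.1492) and Σ D·Y over m':
  (-0.0097+0.0030i)·(+0.0995-0.0306i)  (-0.0230-0.1548i)·(-0.3390+0.0510i)  (+0.9751+0.0000i)·(+0.3757+0.0000i)  (+0.0230-0.1548i)·(+0.3390+0.0510i)  (-0.0097-0.0030i)·(+0.0995+0.0306i)
Y_2^0(R⁻¹ n̂) = +0.395976-0.000000i

Re=0.3960 Im=0.0000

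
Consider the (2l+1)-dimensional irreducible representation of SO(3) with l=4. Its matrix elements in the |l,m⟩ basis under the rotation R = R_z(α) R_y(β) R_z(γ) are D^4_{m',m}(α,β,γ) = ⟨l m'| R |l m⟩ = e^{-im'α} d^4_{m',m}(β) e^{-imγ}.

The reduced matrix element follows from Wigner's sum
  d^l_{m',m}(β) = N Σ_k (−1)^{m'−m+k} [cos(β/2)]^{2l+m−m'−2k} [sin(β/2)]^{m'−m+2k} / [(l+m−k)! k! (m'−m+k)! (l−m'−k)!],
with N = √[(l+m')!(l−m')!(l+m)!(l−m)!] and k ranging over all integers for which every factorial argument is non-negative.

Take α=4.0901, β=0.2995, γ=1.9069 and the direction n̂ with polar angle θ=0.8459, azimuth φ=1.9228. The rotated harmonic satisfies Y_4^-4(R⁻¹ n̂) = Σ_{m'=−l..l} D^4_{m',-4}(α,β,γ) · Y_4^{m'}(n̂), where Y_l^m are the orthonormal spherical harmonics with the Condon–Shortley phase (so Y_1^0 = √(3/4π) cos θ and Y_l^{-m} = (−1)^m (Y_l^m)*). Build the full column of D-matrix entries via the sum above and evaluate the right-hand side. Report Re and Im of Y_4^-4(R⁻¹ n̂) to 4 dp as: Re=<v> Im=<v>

Re=-0.0713 Im=-0.2319

Need the full column D^4_{m',-4} for m'=−4..4 at α=4.0901, β=0.2995, γ=1.9069.
cos(β/2)=0.988808, sin(β/2)=0.149191
d^4_{-4,-4}: single k=0 term ⇒ +0.913897;  D = +0.377697-0.832197i
d^4_{-3,-4}: single k=0 term ⇒ -0.390007;  D = -0.194616-0.337979i
d^4_{-2,-4}: single k=0 term ⇒ +0.110087;  D = -0.109539-0.010972i
d^4_{-1,-4}: single k=0 term ⇒ -0.023490;  D = -0.015526+0.017627i
d^4_{0,-4}: single k=0 term ⇒ +0.003962;  D = +0.000889+0.003861i
d^4_{1,-4}: single k=0 term ⇒ -0.000535;  D = +0.000493+0.000206i
d^4_{2,-4}: single k=0 term ⇒ +0.000057;  D = +0.000049-0.000030i
d^4_{3,-4}: single k=0 term ⇒ -0.000005;  D = +0.000000-0.000005i
d^4_{4,-4}: single k=0 term ⇒ +0.000000;  D = -0.000000-0.000000i
Y_4^{m'}(θ=0.8459,φ=1.9228) and Σ D·Y over m':
  (+0.3777-0.8322i)·(+0.0225-0.1371i)  (-0.1946-0.3380i)·(+0.3030+0.1714i)  (-0.1095-0.0110i)·(-0.2968+0.2521i)  (-0.0155+0.0176i)·(-0.0063-0.0171i)  (+0.0009+0.0039i)·(-0.3622+0.0000i)  (+0.0005+0.0002i)·(+0.0063-0.0171i)  (+0.0000-0.0000i)·(-0.2968-0.2521i)  (+0.0000-0.0000i)·(-0.3030+0.1714i)  (-0.0000-0.0000i)·(+0.0225+0.1371i)
Y_4^-4(R⁻¹ n̂) = -0.071300-0.231904i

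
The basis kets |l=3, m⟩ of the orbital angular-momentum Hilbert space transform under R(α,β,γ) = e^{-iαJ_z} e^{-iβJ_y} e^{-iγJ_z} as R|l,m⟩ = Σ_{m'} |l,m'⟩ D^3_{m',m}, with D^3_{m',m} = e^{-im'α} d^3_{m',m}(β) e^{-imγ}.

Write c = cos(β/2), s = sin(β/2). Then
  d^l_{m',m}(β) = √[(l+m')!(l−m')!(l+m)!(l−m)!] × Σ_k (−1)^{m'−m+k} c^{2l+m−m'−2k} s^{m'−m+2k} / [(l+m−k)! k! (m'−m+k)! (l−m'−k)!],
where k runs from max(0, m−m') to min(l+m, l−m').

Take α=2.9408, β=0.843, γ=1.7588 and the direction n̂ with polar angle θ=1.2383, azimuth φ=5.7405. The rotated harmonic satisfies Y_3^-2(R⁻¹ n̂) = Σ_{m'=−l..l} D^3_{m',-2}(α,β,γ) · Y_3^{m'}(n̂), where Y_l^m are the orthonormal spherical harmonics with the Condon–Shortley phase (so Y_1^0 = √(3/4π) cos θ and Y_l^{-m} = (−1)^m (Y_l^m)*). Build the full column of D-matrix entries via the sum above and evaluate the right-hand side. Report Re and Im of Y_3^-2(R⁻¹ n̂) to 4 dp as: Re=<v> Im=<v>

Need the full column D^3_{m',-2} for m'=−3..3 at α=2.9408, β=0.843, γ=1.7588.
cos(β/2)=0.912476, sin(β/2)=0.409130
d^3_{-3,-2}: single k=1 term ⇒ +0.633935;  D = +0.617761-0.142282i
d^3_{-2,-2}: k∈[0..1] ⇒ +0.577204 -0.580201 = -0.002996;  D = +0.002995-0.000077i
d^3_{-1,-2}: k∈[0..1] ⇒ -0.818406 +0.329062 = -0.489344;  D = -0.481852-0.085302i
d^3_{0,-2}: k∈[0..1] ⇒ +0.635578 -0.127775 = +0.507802;  D = -0.472326-0.186470i
d^3_{1,-2}: k∈[0..1] ⇒ -0.329062 +0.033077 = -0.295985;  D = -0.248098-0.161414i
d^3_{2,-2}: k∈[0..1] ⇒ +0.116643 -0.004690 = +0.111953;  D = -0.079778-0.078542i
d^3_{3,-2}: single k=0 term ⇒ -0.025621;  D = -0.014306-0.021255i
Y_3^{m'}(θ=1.2383,φ=5.7405) and Σ D·Y over m':
  (+0.6178-0.1423i)·(-0.0202+0.3518i)  (+0.0030-0.0001i)·(+0.1391+0.2636i)  (-0.4819-0.0853i)·(-0.1222-0.0737i)  (-0.4723-0.1865i)·(-0.3005+0.0000i)  (-0.2481-0.1614i)·(+0.1222-0.0737i)  (-0.0798-0.0785i)·(+0.1391-0.2636i)  (-0.0143-0.0213i)·(+0.0202+0.3518i)
Y_3^-2(R⁻¹ n̂) = +0.165757+0.326160i

Re=0.1658 Im=0.3262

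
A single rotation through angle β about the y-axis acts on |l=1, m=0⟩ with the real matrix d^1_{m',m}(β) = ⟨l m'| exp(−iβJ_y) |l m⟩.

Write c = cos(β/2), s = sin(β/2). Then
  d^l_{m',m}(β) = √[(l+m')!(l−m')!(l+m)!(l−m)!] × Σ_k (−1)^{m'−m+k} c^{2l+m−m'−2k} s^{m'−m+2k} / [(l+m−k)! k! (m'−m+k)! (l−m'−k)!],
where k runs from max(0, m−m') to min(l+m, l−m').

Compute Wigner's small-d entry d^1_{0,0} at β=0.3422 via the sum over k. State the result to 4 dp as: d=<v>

d=0.9420

d^1_{0,0}(β=0.3422) via Wigner's sum:
Half-angle: c=0.985398, s=0.170266. N=√(1·1·1·1)=1.000000
k: max(0,(0)−(0))=0 … min(1+(0),1−(0))=1
  k=0: (−1)^0·1.0000/(1)·0.9854^2·0.1703^0 = +0.971009
  k=1: (−1)^1·1.0000/(1)·0.9854^0·0.1703^2 = -0.028991
d^1_{0,0}(0.3422) = +0.971009 -0.028991 = +0.942019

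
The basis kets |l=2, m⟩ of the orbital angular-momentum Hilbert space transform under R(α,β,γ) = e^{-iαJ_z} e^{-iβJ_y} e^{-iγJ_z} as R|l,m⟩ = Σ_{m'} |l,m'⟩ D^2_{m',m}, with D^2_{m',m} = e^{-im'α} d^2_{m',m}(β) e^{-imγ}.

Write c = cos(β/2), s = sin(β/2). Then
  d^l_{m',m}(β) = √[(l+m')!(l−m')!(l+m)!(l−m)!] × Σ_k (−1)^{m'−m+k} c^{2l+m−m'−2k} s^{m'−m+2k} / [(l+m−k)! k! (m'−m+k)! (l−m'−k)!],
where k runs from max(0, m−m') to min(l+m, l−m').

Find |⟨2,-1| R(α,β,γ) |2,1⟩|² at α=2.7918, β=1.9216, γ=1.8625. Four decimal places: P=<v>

Split into d^2_{-1,1}(β=1.9216) × two z-phases.
c=cos(1.9216/2)=0.572864, s=sin(1.9216/2)=0.819650; N=√[1·6·6·1]=6.000000
The bounds max(0,m−m')=2 and min(l+m,l−m')=3 give 2 terms
  k=2: (−1)^0·6.0000/(2)·0.5729^2·0.8197^2 = +0.661427
  k=3: (−1)^1·6.0000/(6)·0.5729^0·0.8197^4 = -0.451351
d^2_{-1,1}(1.9216) = +0.661427 -0.451351 = +0.210077
|D^2_{-1,1}|² = |d^2_{-1,1}(β)|² = (+0.210077)² = 0.044132 (the z-rotation phases have unit modulus)

P=0.0441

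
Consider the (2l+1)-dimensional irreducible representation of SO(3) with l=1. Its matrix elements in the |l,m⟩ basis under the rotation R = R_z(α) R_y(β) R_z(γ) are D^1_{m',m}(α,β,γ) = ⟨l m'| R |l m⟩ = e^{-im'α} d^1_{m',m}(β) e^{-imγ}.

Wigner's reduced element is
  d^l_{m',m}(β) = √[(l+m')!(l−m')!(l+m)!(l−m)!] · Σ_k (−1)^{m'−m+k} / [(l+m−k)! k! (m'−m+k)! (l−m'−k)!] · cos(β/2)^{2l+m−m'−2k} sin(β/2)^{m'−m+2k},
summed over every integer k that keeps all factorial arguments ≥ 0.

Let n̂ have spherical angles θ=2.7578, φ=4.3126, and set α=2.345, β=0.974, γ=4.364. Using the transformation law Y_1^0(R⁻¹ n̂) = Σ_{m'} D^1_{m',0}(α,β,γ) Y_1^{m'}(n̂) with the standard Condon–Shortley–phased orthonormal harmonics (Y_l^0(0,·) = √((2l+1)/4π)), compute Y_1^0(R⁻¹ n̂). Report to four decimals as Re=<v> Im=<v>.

Re=-0.3131 Im=0.0000

Need the full column D^1_{m',0} for m'=−1..1 at α=2.345, β=0.974, γ=4.364.
cos(β/2)=0.883741, sin(β/2)=0.467977
d^1_{-1,0}: single k=1 term ⇒ +0.584877;  D = -0.408915+0.418174i
d^1_{0,0}: k∈[0..1] ⇒ +0.780998 -0.219002 = +0.561995;  D = +0.561995+0.000000i
d^1_{1,0}: single k=0 term ⇒ -0.584877;  D = +0.408915+0.418174i
Y_1^{m'}(θ=2.7578,φ=4.3126) and Σ D·Y over m':
  (-0.4089+0.4182i)·(-0.0504+0.1192i)  (+0.5620+0.0000i)·(-0.4531+0.0000i)  (+0.4089+0.4182i)·(+0.0504+0.1192i)
Y_1^0(R⁻¹ n̂) = -0.313100+0.000000i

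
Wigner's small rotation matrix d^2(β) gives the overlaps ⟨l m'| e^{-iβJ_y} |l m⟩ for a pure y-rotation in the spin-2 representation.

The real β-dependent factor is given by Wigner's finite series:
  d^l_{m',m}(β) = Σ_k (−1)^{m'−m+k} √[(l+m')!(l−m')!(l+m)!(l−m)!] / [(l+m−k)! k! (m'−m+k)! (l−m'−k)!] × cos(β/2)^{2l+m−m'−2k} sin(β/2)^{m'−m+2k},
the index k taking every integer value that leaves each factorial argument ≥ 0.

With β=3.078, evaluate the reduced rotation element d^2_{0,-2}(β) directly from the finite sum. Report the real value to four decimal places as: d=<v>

d^2_{0,-2}(β=3.078) via Wigner's sum:
Half-angle: c=0.031791, s=0.999495. N=√(2·2·1·24)=9.797959
Admissible k: 0..0 (factorial args all ≥0)
  k=0: (−1)^2·9.7980/(4)·0.0318^2·0.9995^2 = +0.002473
d^2_{0,-2}(3.078) = +0.002473

d=0.0025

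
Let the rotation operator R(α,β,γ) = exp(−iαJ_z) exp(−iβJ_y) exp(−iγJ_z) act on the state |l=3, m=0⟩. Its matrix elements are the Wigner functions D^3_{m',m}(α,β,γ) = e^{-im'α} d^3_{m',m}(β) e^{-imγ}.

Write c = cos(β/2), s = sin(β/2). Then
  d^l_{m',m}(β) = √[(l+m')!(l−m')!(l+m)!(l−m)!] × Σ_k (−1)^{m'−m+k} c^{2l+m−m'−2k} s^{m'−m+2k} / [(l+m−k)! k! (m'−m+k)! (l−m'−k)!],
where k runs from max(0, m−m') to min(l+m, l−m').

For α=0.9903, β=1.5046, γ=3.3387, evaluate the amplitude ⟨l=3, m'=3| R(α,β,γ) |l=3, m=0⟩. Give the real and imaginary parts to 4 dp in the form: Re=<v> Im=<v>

Re=0.5473 Im=0.0943

First d^3_{3,0}(β=1.5046), then the phase factors e^{-i(3)α} and e^{-i(0)γ}:
Half-angle: c=0.730119, s=0.683320. N=√(720·1·6·6)=160.996894
The bounds max(0,m−m')=0 and min(l+m,l−m')=0 give 1 term
  k=0: (−1)^3·160.9969/(36)·0.7301^3·0.6833^3 = -0.555352
d^3_{3,0}(1.5046) = -0.555352
Attach z-rotation phases: D = e^{-i(3)(0.9903)}·(-0.555352)·e^{-i(0)(3.3387)} = +0.547281+0.094335i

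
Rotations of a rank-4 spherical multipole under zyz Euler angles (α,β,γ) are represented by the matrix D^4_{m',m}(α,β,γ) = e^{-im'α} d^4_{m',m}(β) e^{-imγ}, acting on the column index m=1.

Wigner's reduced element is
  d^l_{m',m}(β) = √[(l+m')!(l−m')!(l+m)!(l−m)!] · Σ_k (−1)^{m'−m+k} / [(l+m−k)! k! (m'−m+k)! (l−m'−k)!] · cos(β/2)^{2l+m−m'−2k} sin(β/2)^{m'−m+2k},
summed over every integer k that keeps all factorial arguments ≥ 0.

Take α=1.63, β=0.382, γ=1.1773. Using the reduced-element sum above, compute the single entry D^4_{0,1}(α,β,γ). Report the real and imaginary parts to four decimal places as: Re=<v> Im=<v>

Re=0.2244 Im=-0.5406

First d^4_{0,1}(β=0.382), then the phase factors e^{-i(0)α} and e^{-i(1)γ}:
With c≡cos(β/2)=0.981815 and s≡sin(β/2)=0.189841, N=[24·24·120·6]^{1/2}=643.987578
k: max(0,(1)−(0))=1 … min(4+(1),4−(0))=4
  k=1: (−1)^0·643.9876/(144)·0.9818^7·0.1898^1 = +0.746641
  k=2: (−1)^1·643.9876/(24)·0.9818^5·0.1898^3 = -0.167488
  k=3: (−1)^2·643.9876/(24)·0.9818^3·0.1898^5 = +0.006262
  k=4: (−1)^3·643.9876/(144)·0.9818^1·0.1898^7 = -0.000039
d^4_{0,1}(0.382) = +0.746641 -0.167488 +0.006262 -0.000039 = +0.585376
Phases: e^{-i·(0)·1.63}=+1.000000+0.000000i, e^{-i·(1)·1.1773}=+0.383420-0.923574i ⇒ D=+0.224445-0.540638i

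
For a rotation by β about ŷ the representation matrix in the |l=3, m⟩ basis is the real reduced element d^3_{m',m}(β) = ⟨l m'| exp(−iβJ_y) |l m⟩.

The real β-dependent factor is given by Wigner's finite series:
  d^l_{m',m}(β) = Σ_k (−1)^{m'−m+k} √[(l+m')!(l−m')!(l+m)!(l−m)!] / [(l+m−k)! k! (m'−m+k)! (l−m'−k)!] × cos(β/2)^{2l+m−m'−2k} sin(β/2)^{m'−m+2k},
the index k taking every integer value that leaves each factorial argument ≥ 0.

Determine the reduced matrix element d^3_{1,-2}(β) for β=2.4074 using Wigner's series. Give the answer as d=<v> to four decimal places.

d^3_{1,-2}(β=2.4074) via Wigner's sum:
With c≡cos(β/2)=0.358907 and s≡sin(β/2)=0.933373, N=[24·2·1·120]^{1/2}=75.894664
k: max(0,(-2)−(1))=0 … min(3+(-2),3−(1))=1
  k=0: (−1)^3·75.8947/(12)·0.3589^3·0.9334^3 = -0.237761
  k=1: (−1)^4·75.8947/(24)·0.3589^1·0.9334^5 = +0.804005
d^3_{1,-2}(2.4074) = -0.237761 +0.804005 = +0.566244

d=0.5662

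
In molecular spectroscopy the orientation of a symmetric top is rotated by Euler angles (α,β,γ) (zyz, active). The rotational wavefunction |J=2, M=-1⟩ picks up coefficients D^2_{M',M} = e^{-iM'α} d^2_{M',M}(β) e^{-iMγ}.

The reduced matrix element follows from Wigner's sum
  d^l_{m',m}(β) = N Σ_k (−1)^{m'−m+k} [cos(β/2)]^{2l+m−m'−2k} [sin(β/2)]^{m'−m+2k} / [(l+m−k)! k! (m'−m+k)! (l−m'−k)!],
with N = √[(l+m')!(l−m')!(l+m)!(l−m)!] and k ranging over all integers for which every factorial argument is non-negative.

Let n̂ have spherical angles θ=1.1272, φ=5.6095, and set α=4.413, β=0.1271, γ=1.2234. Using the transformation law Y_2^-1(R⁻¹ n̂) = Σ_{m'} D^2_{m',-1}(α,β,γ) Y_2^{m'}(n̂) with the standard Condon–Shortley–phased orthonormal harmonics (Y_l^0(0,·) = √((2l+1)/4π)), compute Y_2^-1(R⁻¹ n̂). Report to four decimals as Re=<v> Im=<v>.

Re=0.3191 Im=-0.0106

Need the full column D^2_{m',-1} for m'=−2..2 at α=4.413, β=0.1271, γ=1.2234.
cos(β/2)=0.997981, sin(β/2)=0.063507
d^2_{-2,-1}: single k=1 term ⇒ +0.126247;  D = -0.102409-0.073828i
d^2_{-1,-1}: k∈[0..1] ⇒ +0.991950 -0.012051 = +0.979899;  D = +0.781984-0.590511i
d^2_{0,-1}: k∈[0..1] ⇒ -0.154620 +0.000626 = -0.153994;  D = -0.052427-0.144795i
d^2_{1,-1}: k∈[0..1] ⇒ +0.012051 -0.000016 = +0.012034;  D = -0.012021+0.000578i
d^2_{2,-1}: single k=0 term ⇒ -0.000511;  D = -0.000127+0.000495i
Y_2^{m'}(θ=1.1272,φ=5.6095) and Σ D·Y over m':
  (-0.1024-0.0738i)·(+0.0698+0.3073i)  (+0.7820-0.5905i)·(+0.2341+0.1868i)  (-0.0524-0.1448i)·(-0.1411+0.0000i)  (-0.0120+0.0006i)·(-0.2341+0.1868i)  (-0.0001+0.0005i)·(+0.0698-0.3073i)
Y_2^-1(R⁻¹ n̂) = +0.319136-0.010607i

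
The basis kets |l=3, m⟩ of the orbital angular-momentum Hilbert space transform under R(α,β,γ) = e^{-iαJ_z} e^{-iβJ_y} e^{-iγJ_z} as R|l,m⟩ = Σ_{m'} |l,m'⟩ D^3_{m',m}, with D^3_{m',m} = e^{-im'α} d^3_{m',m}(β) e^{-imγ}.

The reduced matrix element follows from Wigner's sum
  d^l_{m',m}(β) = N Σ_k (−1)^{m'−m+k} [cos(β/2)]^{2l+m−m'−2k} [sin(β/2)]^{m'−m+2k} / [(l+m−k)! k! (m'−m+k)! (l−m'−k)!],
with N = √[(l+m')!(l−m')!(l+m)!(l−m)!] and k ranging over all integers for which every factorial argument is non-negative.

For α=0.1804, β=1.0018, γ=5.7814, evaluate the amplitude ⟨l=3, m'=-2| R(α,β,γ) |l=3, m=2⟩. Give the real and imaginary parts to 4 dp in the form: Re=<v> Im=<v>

First d^3_{-2,2}(β=1.0018), then the phase factors e^{-i(-2)α} and e^{-i(2)γ}:
With c≡cos(β/2)=0.877151 and s≡sin(β/2)=0.480215, N=[1·120·120·1]^{1/2}=120.000000
k∈{4,5} keeps every argument non-negative
  k=4: (−1)^0·120.0000/(24)·0.8772^2·0.4802^4 = +0.204579
  k=5: (−1)^1·120.0000/(120)·0.8772^0·0.4802^6 = -0.012264
d^3_{-2,2}(1.0018) = +0.204579 -0.012264 = +0.192316
Attach z-rotation phases: D = e^{-i(-2)(0.1804)}·(+0.192316)·e^{-i(2)(5.7814)} = +0.039418+0.188233i

Re=0.0394 Im=0.1882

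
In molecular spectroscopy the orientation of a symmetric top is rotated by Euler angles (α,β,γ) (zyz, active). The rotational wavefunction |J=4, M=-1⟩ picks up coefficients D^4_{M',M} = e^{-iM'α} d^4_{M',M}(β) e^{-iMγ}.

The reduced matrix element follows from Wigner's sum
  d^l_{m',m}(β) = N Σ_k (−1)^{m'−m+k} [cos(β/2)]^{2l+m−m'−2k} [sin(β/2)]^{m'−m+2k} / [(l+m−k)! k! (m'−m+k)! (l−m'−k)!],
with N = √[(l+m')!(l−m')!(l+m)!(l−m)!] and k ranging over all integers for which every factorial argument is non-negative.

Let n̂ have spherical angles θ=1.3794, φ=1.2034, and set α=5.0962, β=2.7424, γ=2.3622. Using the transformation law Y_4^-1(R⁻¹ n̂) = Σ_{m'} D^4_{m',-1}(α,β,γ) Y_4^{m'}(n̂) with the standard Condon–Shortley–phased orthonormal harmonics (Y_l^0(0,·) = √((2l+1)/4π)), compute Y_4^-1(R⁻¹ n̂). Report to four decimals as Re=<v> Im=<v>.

Re=0.0178 Im=0.2974

Need the full column D^4_{m',-1} for m'=−4..4 at α=5.0962, β=2.7424, γ=2.3622.
cos(β/2)=0.198274, sin(β/2)=0.980147
d^4_{-4,-1}: single k=3 term ⇒ +0.002159;  D = -0.001571-0.001481i
d^4_{-3,-1}: k∈[2..3] ⇒ +0.000463 -0.018869 = -0.018405;  D = -0.006691+0.017146i
d^4_{-2,-1}: k∈[1..3] ⇒ +0.000050 -0.006121 +0.099716 = +0.093646;  D = +0.093639-0.001102i
d^4_{-1,-1}: k∈[0..3] ⇒ +0.000002 -0.000876 +0.042790 -0.348559 = -0.306642;  D = -0.118163-0.282961i
d^4_{0,-1}: k∈[0..3] ⇒ -0.000053 +0.007742 -0.189198 +0.770580 = +0.589071;  D = -0.419030+0.414027i
d^4_{1,-1}: k∈[0..3] ⇒ +0.000584 -0.042790 +0.522839 -0.851782 = -0.371150;  D = +0.340745+0.147124i
d^4_{2,-1}: k∈[0..2] ⇒ -0.004081 +0.149574 -0.731036 = -0.585542;  D = -0.013924+0.585377i
d^4_{3,-1}: k∈[0..1] ⇒ +0.018869 -0.276660 = -0.257792;  D = -0.241264+0.090820i
d^4_{4,-1}: single k=0 term ⇒ -0.052765;  D = -0.035728-0.038828i
Y_4^{m'}(θ=1.3794,φ=1.2034) and Σ D·Y over m':
  (-0.0016-0.0015i)·(+0.0415+0.4090i)  (-0.0067+0.0171i)·(-0.2010+0.1018i)  (+0.0936-0.0011i)·(+0.1786+0.1614i)  (-0.1182-0.2830i)·(-0.0872+0.2265i)  (-0.4190+0.4140i)·(+0.2074+0.0000i)  (+0.3407+0.1471i)·(+0.0872+0.2265i)  (-0.0139+0.5854i)·(+0.1786-0.1614i)  (-0.2413+0.0908i)·(+0.2010+0.1018i)  (-0.0357-0.0388i)·(+0.0415-0.4090i)
Y_4^-1(R⁻¹ n̂) = +0.017812+0.297354i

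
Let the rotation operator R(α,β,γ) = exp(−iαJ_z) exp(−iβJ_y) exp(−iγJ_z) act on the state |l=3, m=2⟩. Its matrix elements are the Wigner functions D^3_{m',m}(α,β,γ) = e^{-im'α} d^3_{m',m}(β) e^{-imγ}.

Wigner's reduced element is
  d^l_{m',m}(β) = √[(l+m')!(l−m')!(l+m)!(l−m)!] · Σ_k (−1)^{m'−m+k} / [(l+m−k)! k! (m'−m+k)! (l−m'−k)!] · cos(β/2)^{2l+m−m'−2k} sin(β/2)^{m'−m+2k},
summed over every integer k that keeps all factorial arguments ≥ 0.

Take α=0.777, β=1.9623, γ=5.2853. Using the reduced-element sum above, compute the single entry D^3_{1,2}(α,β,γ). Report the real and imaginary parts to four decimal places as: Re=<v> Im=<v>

First d^3_{1,2}(β=1.9623), then the phase factors e^{-i(1)α} and e^{-i(2)γ}:
c=cos(1.9623/2)=0.556067, s=sin(1.9623/2)=0.831137; N=√[24·2·120·1]=75.894664
k∈{1,2} keeps every argument non-negative
  k=1: (−1)^0·75.8947/(24)·0.5561^5·0.8311^1 = +0.139736
  k=2: (−1)^1·75.8947/(12)·0.5561^3·0.8311^3 = -0.624353
d^3_{1,2}(1.9623) = +0.139736 -0.624353 = -0.484617
Attach z-rotation phases: D = e^{-i(1)(0.777)}·(-0.484617)·e^{-i(2)(5.2853)} = -0.167096-0.454898i

Re=-0.1671 Im=-0.4549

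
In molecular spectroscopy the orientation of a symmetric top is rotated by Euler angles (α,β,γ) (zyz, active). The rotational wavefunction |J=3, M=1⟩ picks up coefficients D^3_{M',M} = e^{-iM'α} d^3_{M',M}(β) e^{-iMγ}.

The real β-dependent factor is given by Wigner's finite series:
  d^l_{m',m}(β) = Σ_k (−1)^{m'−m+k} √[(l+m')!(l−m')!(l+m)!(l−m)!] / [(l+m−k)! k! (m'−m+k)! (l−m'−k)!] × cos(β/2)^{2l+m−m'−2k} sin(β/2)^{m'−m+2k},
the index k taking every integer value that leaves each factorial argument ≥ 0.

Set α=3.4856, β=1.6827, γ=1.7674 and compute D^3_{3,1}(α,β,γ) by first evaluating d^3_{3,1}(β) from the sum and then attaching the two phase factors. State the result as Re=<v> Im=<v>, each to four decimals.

Re=0.4001 Im=0.1425

First d^3_{3,1}(β=1.6827), then the phase factors e^{-i(3)α} and e^{-i(1)γ}:
With c≡cos(β/2)=0.666457 and s≡sin(β/2)=0.745544, N=[720·1·24·2]^{1/2}=185.903201
The bounds max(0,m−m')=0 and min(l+m,l−m')=0 give 1 term
  k=0: (−1)^2·185.9032/(48)·0.6665^4·0.7455^2 = +0.424698
d^3_{3,1}(1.6827) = +0.424698
Attach z-rotation phases: D = e^{-i(3)(3.4856)}·(+0.424698)·e^{-i(1)(1.7674)} = +0.400077+0.142500i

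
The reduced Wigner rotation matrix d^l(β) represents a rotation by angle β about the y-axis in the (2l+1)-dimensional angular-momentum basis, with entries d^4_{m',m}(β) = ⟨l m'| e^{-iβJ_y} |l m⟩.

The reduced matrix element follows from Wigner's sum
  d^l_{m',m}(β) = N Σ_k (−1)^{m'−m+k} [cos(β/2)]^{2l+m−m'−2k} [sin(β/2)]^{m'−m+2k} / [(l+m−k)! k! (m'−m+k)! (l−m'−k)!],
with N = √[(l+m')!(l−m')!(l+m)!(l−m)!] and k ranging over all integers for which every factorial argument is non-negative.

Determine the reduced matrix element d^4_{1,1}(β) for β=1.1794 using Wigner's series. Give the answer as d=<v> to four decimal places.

d=-0.1365

d^4_{1,1}(β=1.1794) via Wigner's sum:
With c≡cos(β/2)=0.831108 and s≡sin(β/2)=0.556112, N=[120·6·120·6]^{1/2}=720.000000
The bounds max(0,m−m')=0 and min(l+m,l−m')=3 give 4 terms
  k=0: (−1)^0·720.0000/(720)·0.8311^8·0.5561^0 = +0.227645
  k=1: (−1)^1·720.0000/(48)·0.8311^6·0.5561^2 = -1.528828
  k=2: (−1)^2·720.0000/(24)·0.8311^4·0.5561^4 = +1.368984
  k=3: (−1)^3·720.0000/(72)·0.8311^2·0.5561^6 = -0.204309
d^4_{1,1}(1.1794) = +0.227645 -1.528828 +1.368984 -0.204309 = -0.136508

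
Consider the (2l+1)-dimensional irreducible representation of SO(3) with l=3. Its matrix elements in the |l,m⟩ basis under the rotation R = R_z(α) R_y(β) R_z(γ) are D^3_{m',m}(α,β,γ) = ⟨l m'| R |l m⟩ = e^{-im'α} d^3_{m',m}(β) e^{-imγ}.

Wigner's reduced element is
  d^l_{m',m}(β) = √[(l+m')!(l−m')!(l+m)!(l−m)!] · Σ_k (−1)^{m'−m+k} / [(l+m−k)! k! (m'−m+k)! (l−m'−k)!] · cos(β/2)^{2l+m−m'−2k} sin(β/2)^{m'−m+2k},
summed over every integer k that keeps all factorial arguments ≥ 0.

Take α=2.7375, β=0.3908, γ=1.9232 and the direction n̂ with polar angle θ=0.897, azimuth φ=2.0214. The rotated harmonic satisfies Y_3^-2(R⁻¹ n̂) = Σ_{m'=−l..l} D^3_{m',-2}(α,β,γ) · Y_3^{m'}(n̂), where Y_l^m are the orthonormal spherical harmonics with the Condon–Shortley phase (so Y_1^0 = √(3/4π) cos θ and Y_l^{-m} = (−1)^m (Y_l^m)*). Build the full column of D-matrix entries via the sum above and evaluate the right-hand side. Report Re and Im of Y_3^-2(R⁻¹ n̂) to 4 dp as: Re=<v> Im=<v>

Re=0.2726 Im=-0.1073

Need the full column D^3_{m',-2} for m'=−3..3 at α=2.7375, β=0.3908, γ=1.9232.
cos(β/2)=0.980970, sin(β/2)=0.194159
d^3_{-3,-2}: single k=1 term ⇒ +0.432028;  D = +0.377582-0.209952i
d^3_{-2,-2}: k∈[0..1] ⇒ +0.891117 -0.174545 = +0.716572;  D = -0.712746+0.073946i
d^3_{-1,-2}: k∈[0..1] ⇒ -0.557746 +0.043699 = -0.514047;  D = -0.490979-0.152262i
d^3_{0,-2}: k∈[0..1] ⇒ +0.191205 -0.007490 = +0.183714;  D = -0.139942-0.119026i
d^3_{1,-2}: k∈[0..1] ⇒ -0.043699 +0.000856 = -0.042843;  D = -0.019093-0.038353i
d^3_{2,-2}: k∈[0..1] ⇒ +0.006838 -0.000054 = +0.006784;  D = -0.000392-0.006773i
d^3_{3,-2}: single k=0 term ⇒ -0.000663;  D = +0.000225-0.000624i
Y_3^{m'}(θ=0.897,φ=2.0214) and Σ D·Y over m':
  (+0.3776-0.2100i)·(+0.1944+0.0433i)  (-0.7127+0.0739i)·(-0.2417+0.3053i)  (-0.4910-0.1523i)·(-0.1041-0.2152i)  (-0.1399-0.1190i)·(-0.2453+0.0000i)  (-0.0191-0.0384i)·(+0.1041-0.2152i)  (-0.0004-0.0068i)·(-0.2417-0.3053i)  (+0.0002-0.0006i)·(-0.1944+0.0433i)
Y_3^-2(R⁻¹ n̂) = +0.272599-0.107256i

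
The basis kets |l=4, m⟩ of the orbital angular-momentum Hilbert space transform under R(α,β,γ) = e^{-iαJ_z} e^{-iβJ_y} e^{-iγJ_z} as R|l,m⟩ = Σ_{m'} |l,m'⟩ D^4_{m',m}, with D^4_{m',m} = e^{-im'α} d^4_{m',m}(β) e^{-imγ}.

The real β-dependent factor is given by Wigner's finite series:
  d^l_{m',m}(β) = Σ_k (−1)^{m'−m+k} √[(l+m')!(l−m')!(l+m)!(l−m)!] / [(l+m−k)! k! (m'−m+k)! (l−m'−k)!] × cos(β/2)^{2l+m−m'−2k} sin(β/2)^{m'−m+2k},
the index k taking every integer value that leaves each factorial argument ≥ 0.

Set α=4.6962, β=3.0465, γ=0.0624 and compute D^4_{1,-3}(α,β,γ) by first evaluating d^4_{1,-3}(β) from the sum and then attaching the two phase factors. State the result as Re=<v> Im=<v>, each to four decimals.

Re=0.0036 Im=-0.0174

Split into d^4_{1,-3}(β=3.0465) × two z-phases.
c=cos(3.0465/2)=0.047528, s=sin(3.0465/2)=0.998870; N=√[120·6·1·5040]=1904.940944
Admissible k: 0..1 (factorial args all ≥0)
  k=0: (−1)^4·1904.9409/(144)·0.0475^4·0.9989^4 = +0.000067
  k=1: (−1)^5·1904.9409/(240)·0.0475^2·0.9989^6 = -0.017809
d^4_{1,-3}(3.0465) = +0.000067 -0.017809 = -0.017741
D = (-0.016188+0.999869i)·(-0.017741)·(+0.982529+0.186109i) = +0.003584-0.017376i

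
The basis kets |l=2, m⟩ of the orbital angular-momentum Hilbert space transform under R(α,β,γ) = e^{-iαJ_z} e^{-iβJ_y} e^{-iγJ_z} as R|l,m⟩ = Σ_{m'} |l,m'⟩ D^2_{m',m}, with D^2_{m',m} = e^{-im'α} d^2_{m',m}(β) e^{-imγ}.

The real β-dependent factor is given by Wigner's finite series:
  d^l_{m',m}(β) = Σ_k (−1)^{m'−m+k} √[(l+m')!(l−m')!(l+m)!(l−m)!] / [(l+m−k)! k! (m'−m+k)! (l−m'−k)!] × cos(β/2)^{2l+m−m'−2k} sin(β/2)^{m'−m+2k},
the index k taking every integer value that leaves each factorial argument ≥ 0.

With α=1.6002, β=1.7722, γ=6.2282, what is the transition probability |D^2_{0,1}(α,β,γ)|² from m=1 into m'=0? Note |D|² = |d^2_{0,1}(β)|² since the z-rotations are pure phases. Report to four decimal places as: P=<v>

P=0.0576

Split into d^2_{0,1}(β=1.7722) × two z-phases.
With c≡cos(β/2)=0.632438 and s≡sin(β/2)=0.774611, N=[2·2·6·1]^{1/2}=4.898979
k∈{1,2} keeps every argument non-negative
  k=1: (−1)^0·4.8990/(2)·0.6324^3·0.7746^1 = +0.479969
  k=2: (−1)^1·4.8990/(2)·0.6324^1·0.7746^3 = -0.720020
d^2_{0,1}(1.7722) = +0.479969 -0.720020 = -0.240052
|D^2_{0,1}|² = |d^2_{0,1}(β)|² = (-0.240052)² = 0.057625 (the z-rotation phases have unit modulus)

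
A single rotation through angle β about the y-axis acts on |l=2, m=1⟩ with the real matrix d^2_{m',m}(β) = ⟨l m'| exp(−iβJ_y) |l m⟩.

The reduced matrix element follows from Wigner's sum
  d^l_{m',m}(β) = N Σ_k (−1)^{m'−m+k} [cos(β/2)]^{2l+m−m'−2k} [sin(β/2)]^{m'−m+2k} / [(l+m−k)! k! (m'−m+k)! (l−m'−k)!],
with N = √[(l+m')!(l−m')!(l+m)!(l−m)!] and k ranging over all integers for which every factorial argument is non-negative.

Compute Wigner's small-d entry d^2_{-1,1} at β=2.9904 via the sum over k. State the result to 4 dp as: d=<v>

d=-0.9716

d^2_{-1,1}(β=2.9904) via Wigner's sum:
Half-angle: c=0.075524, s=0.997144. N=√(1·6·6·1)=6.000000
k: max(0,(1)−(-1))=2 … min(2+(1),2−(-1))=3
  k=2: (−1)^0·6.0000/(2)·0.0755^2·0.9971^2 = +0.017014
  k=3: (−1)^1·6.0000/(6)·0.0755^0·0.9971^4 = -0.988625
d^2_{-1,1}(2.9904) = +0.017014 -0.988625 = -0.971611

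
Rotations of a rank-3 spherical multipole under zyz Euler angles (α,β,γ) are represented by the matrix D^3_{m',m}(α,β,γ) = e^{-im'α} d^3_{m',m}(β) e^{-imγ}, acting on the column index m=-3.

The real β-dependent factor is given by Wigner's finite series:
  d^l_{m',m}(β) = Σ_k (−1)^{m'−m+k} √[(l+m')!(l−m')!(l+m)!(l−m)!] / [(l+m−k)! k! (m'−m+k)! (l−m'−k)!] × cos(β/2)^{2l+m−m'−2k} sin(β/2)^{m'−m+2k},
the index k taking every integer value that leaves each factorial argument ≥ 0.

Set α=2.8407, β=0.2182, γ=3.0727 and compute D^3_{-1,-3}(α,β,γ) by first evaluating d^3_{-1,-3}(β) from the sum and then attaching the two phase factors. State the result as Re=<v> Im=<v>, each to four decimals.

Re=0.0392 Im=-0.0218

D^3_{-1,-3}(2.8407,0.2182,3.0727) = e^{-i·-1·2.8407}·d^3_{-1,-3}(0.2182)·e^{-i·-3·3.0727}. Compute d first:
Half-angle: c=0.994054, s=0.108884. N=√(2·24·1·720)=185.903201
Admissible k: 0..0 (factorial args all ≥0)
  k=0: (−1)^2·185.9032/(48)·0.9941^4·0.1089^2 = +0.044834
d^3_{-1,-3}(0.2182) = +0.044834
Attach z-rotation phases: D = e^{-i(-1)(2.8407)}·(+0.044834)·e^{-i(-3)(3.0727)} = +0.039182-0.021792i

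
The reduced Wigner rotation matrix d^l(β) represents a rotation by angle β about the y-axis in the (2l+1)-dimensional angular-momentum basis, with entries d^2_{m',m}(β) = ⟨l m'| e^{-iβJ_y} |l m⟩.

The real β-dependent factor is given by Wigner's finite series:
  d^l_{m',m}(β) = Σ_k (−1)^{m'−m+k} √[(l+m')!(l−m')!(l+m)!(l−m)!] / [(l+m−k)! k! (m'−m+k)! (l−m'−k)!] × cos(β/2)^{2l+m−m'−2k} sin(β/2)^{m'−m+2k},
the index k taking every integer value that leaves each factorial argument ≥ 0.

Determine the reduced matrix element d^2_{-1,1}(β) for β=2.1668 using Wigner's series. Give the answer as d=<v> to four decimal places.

d=-0.0958

d^2_{-1,1}(β=2.1668) via Wigner's sum:
c=cos(2.1668/2)=0.468327, s=sin(2.1668/2)=0.883555; N=√[1·6·6·1]=6.000000
The bounds max(0,m−m')=2 and min(l+m,l−m')=3 give 2 terms
  k=2: (−1)^0·6.0000/(2)·0.4683^2·0.8836^2 = +0.513673
  k=3: (−1)^1·6.0000/(6)·0.4683^0·0.8836^4 = -0.609445
d^2_{-1,1}(2.1668) = +0.513673 -0.609445 = -0.095772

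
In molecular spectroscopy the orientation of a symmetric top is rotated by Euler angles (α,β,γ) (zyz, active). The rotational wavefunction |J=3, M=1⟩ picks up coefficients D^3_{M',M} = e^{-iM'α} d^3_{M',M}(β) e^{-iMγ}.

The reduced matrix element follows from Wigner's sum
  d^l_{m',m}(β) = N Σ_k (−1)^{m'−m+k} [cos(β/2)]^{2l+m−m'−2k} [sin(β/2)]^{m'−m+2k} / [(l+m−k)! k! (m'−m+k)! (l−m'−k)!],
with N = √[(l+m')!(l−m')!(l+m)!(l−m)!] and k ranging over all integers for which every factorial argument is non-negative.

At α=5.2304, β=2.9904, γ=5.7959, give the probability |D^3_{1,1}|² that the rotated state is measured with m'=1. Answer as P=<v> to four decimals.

First d^3_{1,1}(β=2.9904), then the phase factors e^{-i(1)α} and e^{-i(1)γ}:
c=cos(2.9904/2)=0.075524, s=sin(2.9904/2)=0.997144; N=√[24·2·24·2]=48.000000
The bounds max(0,m−m')=0 and min(l+m,l−m')=2 give 3 terms
  k=0: (−1)^0·48.0000/(48)·0.0755^6·0.9971^0 = +0.000000
  k=1: (−1)^1·48.0000/(6)·0.0755^4·0.9971^2 = -0.000259
  k=2: (−1)^2·48.0000/(8)·0.0755^2·0.9971^4 = +0.033834
d^3_{1,1}(2.9904) = +0.000000 -0.000259 +0.033834 = +0.033576
|D^3_{1,1}|² = |d^3_{1,1}(β)|² = (+0.033576)² = 0.001127 (the z-rotation phases have unit modulus)

P=0.0011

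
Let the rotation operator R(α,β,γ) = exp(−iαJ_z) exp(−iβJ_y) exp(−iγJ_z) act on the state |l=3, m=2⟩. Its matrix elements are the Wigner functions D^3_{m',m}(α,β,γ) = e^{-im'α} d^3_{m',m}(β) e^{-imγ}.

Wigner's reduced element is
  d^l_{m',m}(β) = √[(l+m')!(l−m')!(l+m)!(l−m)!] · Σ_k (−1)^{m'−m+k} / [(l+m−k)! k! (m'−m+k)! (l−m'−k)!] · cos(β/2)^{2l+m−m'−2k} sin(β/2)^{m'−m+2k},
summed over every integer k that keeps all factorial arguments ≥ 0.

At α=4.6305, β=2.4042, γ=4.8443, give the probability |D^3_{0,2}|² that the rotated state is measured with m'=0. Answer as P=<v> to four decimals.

P=0.2100

First d^3_{0,2}(β=2.4042), then the phase factors e^{-i(0)α} and e^{-i(2)γ}:
Half-angle: c=0.360400, s=0.932798. N=√(6·6·120·1)=65.726707
k∈{2,3} keeps every argument non-negative
  k=2: (−1)^0·65.7267/(12)·0.3604^4·0.9328^2 = +0.080403
  k=3: (−1)^1·65.7267/(12)·0.3604^2·0.9328^4 = -0.538617
d^3_{0,2}(2.4042) = +0.080403 -0.538617 = -0.458213
|D^3_{0,2}|² = |d^3_{0,2}(β)|² = (-0.458213)² = 0.209960 (the z-rotation phases have unit modulus)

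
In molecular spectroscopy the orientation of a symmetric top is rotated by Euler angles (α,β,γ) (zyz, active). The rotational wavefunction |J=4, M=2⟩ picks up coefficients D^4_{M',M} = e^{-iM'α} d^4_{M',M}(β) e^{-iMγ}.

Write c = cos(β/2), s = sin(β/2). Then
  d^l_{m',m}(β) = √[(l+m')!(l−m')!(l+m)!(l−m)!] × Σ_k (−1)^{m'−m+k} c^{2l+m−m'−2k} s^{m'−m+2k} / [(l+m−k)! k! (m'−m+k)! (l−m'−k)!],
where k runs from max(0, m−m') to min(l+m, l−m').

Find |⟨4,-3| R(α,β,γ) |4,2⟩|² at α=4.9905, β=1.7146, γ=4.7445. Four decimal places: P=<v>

Split into d^4_{-3,2}(β=1.7146) × two z-phases.
With c≡cos(β/2)=0.654481 and s≡sin(β/2)=0.756078, N=[1·5040·720·2]^{1/2}=2693.993318
Admissible k: 5..6 (factorial args all ≥0)
  k=5: (−1)^0·2693.9933/(240)·0.6545^3·0.7561^5 = +0.777518
  k=6: (−1)^1·2693.9933/(720)·0.6545^1·0.7561^7 = -0.345882
d^4_{-3,2}(1.7146) = +0.777518 -0.345882 = +0.431636
|D^4_{-3,2}|² = |d^4_{-3,2}(β)|² = (+0.431636)² = 0.186310 (the z-rotation phases have unit modulus)

P=0.1863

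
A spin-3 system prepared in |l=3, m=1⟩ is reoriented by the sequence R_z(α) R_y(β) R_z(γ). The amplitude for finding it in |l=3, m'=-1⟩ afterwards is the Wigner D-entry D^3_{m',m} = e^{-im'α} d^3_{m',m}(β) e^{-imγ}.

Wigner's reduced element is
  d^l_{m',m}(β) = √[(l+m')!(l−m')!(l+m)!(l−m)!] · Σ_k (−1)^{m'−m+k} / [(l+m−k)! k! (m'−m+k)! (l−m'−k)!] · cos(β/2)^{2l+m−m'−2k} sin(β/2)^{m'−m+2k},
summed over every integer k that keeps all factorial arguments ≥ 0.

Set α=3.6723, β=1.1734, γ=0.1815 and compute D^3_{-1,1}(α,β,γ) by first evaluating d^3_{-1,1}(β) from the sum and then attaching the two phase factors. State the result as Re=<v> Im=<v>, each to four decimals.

D^3_{-1,1}(3.6723,1.1734,0.1815) = e^{-i·-1·3.6723}·d^3_{-1,1}(1.1734)·e^{-i·1·0.1815}. Compute d first:
c=cos(1.1734/2)=0.832772, s=sin(1.1734/2)=0.553616; N=√[2·24·24·2]=48.000000
The bounds max(0,m−m')=2 and min(l+m,l−m')=4 give 3 terms
  k=2: (−1)^0·48.0000/(8)·0.8328^4·0.5536^2 = +0.884450
  k=3: (−1)^1·48.0000/(6)·0.8328^2·0.5536^4 = -0.521167
  k=4: (−1)^2·48.0000/(48)·0.8328^0·0.5536^6 = +0.028791
d^3_{-1,1}(1.1734) = +0.884450 -0.521167 +0.028791 = +0.392074
Phases: e^{-i·(-1)·3.6723}=-0.862449-0.506144i, e^{-i·(1)·0.1815}=+0.983574-0.180505i ⇒ D=-0.368410-0.134149i

Re=-0.3684 Im=-0.1341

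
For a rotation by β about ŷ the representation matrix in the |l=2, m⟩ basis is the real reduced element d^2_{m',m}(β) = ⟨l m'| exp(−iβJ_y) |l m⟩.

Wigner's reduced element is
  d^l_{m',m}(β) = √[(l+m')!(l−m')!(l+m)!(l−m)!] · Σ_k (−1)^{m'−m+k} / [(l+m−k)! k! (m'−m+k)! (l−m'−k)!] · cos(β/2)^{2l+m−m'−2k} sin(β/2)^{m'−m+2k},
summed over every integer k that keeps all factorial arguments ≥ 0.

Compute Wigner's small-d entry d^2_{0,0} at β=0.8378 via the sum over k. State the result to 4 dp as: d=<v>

d=0.1715

d^2_{0,0}(β=0.8378) via Wigner's sum:
c=cos(0.8378/2)=0.913537, s=sin(0.8378/2)=0.406756; N=√[2·2·2·2]=4.000000
Admissible k: 0..2 (factorial args all ≥0)
  k=0: (−1)^0·4.0000/(4)·0.9135^4·0.4068^0 = +0.696473
  k=1: (−1)^1·4.0000/(1)·0.9135^2·0.4068^2 = -0.552306
  k=2: (−1)^2·4.0000/(4)·0.9135^0·0.4068^4 = +0.027374
d^2_{0,0}(0.8378) = +0.696473 -0.552306 +0.027374 = +0.171541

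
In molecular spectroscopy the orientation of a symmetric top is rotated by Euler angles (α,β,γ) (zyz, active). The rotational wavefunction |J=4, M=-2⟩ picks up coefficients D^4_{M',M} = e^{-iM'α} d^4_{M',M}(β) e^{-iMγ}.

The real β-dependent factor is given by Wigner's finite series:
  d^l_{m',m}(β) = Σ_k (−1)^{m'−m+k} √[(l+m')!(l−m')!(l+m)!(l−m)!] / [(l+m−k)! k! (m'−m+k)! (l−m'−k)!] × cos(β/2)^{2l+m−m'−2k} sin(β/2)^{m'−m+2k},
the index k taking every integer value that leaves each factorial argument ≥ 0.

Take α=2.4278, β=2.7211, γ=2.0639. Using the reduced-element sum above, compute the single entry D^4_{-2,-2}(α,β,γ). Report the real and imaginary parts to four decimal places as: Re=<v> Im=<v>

Re=-0.0227 Im=0.0107

D^4_{-2,-2}(2.4278,2.7211,2.0639) = e^{-i·-2·2.4278}·d^4_{-2,-2}(2.7211)·e^{-i·-2·2.0639}. Compute d first:
With c≡cos(β/2)=0.208701 and s≡sin(β/2)=0.977980, N=[2·720·2·720]^{1/2}=1440.000000
k: max(0,(-2)−(-2))=0 … min(4+(-2),4−(-2))=2
  k=0: (−1)^0·1440.0000/(1440)·0.2087^8·0.9780^0 = +0.000004
  k=1: (−1)^1·1440.0000/(120)·0.2087^6·0.9780^2 = -0.000948
  k=2: (−1)^2·1440.0000/(96)·0.2087^4·0.9780^4 = +0.026032
d^4_{-2,-2}(2.7211) = +0.000004 -0.000948 +0.026032 = +0.025087
D = (+0.142722-0.989763i)·(+0.025087)·(-0.551857-0.833939i) = -0.022683+0.010717i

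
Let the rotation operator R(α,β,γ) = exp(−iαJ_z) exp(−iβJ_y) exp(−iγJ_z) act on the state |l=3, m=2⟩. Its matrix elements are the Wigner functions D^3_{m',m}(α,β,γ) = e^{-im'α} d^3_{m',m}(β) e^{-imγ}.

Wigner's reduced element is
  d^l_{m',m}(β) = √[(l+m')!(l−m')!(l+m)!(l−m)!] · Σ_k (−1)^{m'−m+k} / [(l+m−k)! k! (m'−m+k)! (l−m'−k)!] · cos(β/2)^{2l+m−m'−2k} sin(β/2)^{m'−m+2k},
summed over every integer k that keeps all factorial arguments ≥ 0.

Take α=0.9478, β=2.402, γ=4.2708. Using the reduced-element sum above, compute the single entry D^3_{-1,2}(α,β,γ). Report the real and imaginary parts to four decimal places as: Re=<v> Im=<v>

Re=-0.1449 Im=0.5444

Split into d^3_{-1,2}(β=2.402) × two z-phases.
Half-angle: c=0.361426, s=0.932401. N=√(2·24·120·1)=75.894664
The bounds max(0,m−m')=3 and min(l+m,l−m')=4 give 2 terms
  k=3: (−1)^0·75.8947/(12)·0.3614^3·0.9324^3 = +0.242044
  k=4: (−1)^1·75.8947/(24)·0.3614^1·0.9324^5 = -0.805439
d^3_{-1,2}(2.402) = +0.242044 -0.805439 = -0.563394
Attach z-rotation phases: D = e^{-i(-1)(0.9478)}·(-0.563394)·e^{-i(2)(4.2708)} = -0.144937+0.544432i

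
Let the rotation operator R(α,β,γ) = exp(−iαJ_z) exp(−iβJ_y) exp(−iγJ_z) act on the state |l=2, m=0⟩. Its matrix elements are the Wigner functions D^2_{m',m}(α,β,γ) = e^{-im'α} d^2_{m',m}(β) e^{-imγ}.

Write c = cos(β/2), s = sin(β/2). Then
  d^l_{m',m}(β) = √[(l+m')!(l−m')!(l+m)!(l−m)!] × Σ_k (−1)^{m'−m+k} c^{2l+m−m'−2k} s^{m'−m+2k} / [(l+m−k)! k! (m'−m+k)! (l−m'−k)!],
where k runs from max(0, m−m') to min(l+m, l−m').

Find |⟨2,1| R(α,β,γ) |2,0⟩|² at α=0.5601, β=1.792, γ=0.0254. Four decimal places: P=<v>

P=0.0687

Split into d^2_{1,0}(β=1.792) × two z-phases.
c=cos(1.792/2)=0.624738, s=sin(1.792/2)=0.780834; N=√[6·1·2·2]=4.898979
k: max(0,(0)−(1))=0 … min(2+(0),2−(1))=1
  k=0: (−1)^1·4.8990/(2)·0.6247^3·0.7808^1 = -0.466368
  k=1: (−1)^2·4.8990/(2)·0.6247^1·0.7808^3 = +0.728535
d^2_{1,0}(1.792) = -0.466368 +0.728535 = +0.262167
|D^2_{1,0}|² = |d^2_{1,0}(β)|² = (+0.262167)² = 0.068731 (the z-rotation phases have unit modulus)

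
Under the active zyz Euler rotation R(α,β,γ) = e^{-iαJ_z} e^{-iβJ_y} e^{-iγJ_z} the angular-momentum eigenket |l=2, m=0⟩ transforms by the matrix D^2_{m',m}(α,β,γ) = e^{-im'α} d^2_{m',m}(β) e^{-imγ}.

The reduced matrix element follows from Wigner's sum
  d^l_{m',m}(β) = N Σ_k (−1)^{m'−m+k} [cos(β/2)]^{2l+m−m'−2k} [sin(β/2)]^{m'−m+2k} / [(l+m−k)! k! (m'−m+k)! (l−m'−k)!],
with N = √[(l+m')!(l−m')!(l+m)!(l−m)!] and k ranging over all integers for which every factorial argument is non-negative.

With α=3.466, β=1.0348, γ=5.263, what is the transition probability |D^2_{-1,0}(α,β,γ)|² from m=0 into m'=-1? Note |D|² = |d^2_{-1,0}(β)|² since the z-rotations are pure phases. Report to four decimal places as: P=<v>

First d^2_{-1,0}(β=1.0348), then the phase factors e^{-i(-1)α} and e^{-i(0)γ}:
With c≡cos(β/2)=0.869108 and s≡sin(β/2)=0.494622, N=[1·6·2·2]^{1/2}=4.898979
The bounds max(0,m−m')=1 and min(l+m,l−m')=2 give 2 terms
  k=1: (−1)^0·4.8990/(2)·0.8691^3·0.4946^1 = +0.795373
  k=2: (−1)^1·4.8990/(2)·0.8691^1·0.4946^3 = -0.257614
d^2_{-1,0}(1.0348) = +0.795373 -0.257614 = +0.537758
|D^2_{-1,0}|² = |d^2_{-1,0}(β)|² = (+0.537758)² = 0.289184 (the z-rotation phases have unit modulus)

P=0.2892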